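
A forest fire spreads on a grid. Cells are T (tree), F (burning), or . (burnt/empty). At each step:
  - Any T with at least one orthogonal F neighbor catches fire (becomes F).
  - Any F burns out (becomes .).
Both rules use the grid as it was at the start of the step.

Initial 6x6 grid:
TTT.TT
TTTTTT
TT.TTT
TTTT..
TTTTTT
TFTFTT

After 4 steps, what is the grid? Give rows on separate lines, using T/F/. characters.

Step 1: 5 trees catch fire, 2 burn out
  TTT.TT
  TTTTTT
  TT.TTT
  TTTT..
  TFTFTT
  F.F.FT
Step 2: 6 trees catch fire, 5 burn out
  TTT.TT
  TTTTTT
  TT.TTT
  TFTF..
  F.F.FT
  .....F
Step 3: 5 trees catch fire, 6 burn out
  TTT.TT
  TTTTTT
  TF.FTT
  F.F...
  .....F
  ......
Step 4: 4 trees catch fire, 5 burn out
  TTT.TT
  TFTFTT
  F...FT
  ......
  ......
  ......

TTT.TT
TFTFTT
F...FT
......
......
......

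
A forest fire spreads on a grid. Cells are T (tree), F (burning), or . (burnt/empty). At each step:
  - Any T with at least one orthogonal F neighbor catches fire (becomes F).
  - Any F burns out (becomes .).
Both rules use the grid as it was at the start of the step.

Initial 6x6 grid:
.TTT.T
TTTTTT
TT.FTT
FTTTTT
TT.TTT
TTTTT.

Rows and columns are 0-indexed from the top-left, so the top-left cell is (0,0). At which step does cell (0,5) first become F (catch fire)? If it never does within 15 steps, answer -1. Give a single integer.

Step 1: cell (0,5)='T' (+6 fires, +2 burnt)
Step 2: cell (0,5)='T' (+11 fires, +6 burnt)
Step 3: cell (0,5)='T' (+7 fires, +11 burnt)
Step 4: cell (0,5)='F' (+5 fires, +7 burnt)
  -> target ignites at step 4
Step 5: cell (0,5)='.' (+0 fires, +5 burnt)
  fire out at step 5

4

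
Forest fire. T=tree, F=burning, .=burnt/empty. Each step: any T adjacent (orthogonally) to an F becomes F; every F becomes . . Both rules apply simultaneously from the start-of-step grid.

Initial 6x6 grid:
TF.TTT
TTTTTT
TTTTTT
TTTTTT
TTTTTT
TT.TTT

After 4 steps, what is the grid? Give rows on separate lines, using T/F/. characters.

Step 1: 2 trees catch fire, 1 burn out
  F..TTT
  TFTTTT
  TTTTTT
  TTTTTT
  TTTTTT
  TT.TTT
Step 2: 3 trees catch fire, 2 burn out
  ...TTT
  F.FTTT
  TFTTTT
  TTTTTT
  TTTTTT
  TT.TTT
Step 3: 4 trees catch fire, 3 burn out
  ...TTT
  ...FTT
  F.FTTT
  TFTTTT
  TTTTTT
  TT.TTT
Step 4: 6 trees catch fire, 4 burn out
  ...FTT
  ....FT
  ...FTT
  F.FTTT
  TFTTTT
  TT.TTT

...FTT
....FT
...FTT
F.FTTT
TFTTTT
TT.TTT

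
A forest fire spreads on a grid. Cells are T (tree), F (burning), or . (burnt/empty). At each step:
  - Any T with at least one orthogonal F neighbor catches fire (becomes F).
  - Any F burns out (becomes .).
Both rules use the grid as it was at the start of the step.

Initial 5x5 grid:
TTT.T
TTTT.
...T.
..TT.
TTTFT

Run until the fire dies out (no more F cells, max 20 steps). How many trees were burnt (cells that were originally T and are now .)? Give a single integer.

Step 1: +3 fires, +1 burnt (F count now 3)
Step 2: +3 fires, +3 burnt (F count now 3)
Step 3: +2 fires, +3 burnt (F count now 2)
Step 4: +1 fires, +2 burnt (F count now 1)
Step 5: +2 fires, +1 burnt (F count now 2)
Step 6: +2 fires, +2 burnt (F count now 2)
Step 7: +1 fires, +2 burnt (F count now 1)
Step 8: +0 fires, +1 burnt (F count now 0)
Fire out after step 8
Initially T: 15, now '.': 24
Total burnt (originally-T cells now '.'): 14

Answer: 14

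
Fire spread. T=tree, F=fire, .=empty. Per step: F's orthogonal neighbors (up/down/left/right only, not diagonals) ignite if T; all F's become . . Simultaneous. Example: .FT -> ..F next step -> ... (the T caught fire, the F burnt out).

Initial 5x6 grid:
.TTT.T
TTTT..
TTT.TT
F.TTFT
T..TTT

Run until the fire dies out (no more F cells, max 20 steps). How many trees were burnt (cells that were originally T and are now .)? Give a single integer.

Answer: 19

Derivation:
Step 1: +6 fires, +2 burnt (F count now 6)
Step 2: +6 fires, +6 burnt (F count now 6)
Step 3: +2 fires, +6 burnt (F count now 2)
Step 4: +2 fires, +2 burnt (F count now 2)
Step 5: +2 fires, +2 burnt (F count now 2)
Step 6: +1 fires, +2 burnt (F count now 1)
Step 7: +0 fires, +1 burnt (F count now 0)
Fire out after step 7
Initially T: 20, now '.': 29
Total burnt (originally-T cells now '.'): 19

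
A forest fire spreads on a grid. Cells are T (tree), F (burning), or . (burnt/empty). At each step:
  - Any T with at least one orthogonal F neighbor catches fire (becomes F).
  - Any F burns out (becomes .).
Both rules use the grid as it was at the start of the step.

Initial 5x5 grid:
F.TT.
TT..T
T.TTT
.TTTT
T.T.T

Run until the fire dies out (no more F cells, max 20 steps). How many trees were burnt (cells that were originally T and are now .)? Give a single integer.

Answer: 3

Derivation:
Step 1: +1 fires, +1 burnt (F count now 1)
Step 2: +2 fires, +1 burnt (F count now 2)
Step 3: +0 fires, +2 burnt (F count now 0)
Fire out after step 3
Initially T: 16, now '.': 12
Total burnt (originally-T cells now '.'): 3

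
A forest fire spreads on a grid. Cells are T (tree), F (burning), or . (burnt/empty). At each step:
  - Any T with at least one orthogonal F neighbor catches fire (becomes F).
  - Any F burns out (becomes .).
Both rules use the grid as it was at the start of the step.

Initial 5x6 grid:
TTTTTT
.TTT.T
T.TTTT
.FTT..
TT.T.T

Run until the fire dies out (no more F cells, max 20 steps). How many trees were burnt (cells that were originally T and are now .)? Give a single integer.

Answer: 19

Derivation:
Step 1: +2 fires, +1 burnt (F count now 2)
Step 2: +3 fires, +2 burnt (F count now 3)
Step 3: +3 fires, +3 burnt (F count now 3)
Step 4: +4 fires, +3 burnt (F count now 4)
Step 5: +3 fires, +4 burnt (F count now 3)
Step 6: +3 fires, +3 burnt (F count now 3)
Step 7: +1 fires, +3 burnt (F count now 1)
Step 8: +0 fires, +1 burnt (F count now 0)
Fire out after step 8
Initially T: 21, now '.': 28
Total burnt (originally-T cells now '.'): 19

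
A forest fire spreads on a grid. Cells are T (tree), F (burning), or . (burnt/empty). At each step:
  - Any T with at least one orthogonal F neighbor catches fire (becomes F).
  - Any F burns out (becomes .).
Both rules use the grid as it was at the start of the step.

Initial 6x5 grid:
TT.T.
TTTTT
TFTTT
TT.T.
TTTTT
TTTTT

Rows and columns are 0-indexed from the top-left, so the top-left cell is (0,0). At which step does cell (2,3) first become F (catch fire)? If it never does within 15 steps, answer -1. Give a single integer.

Step 1: cell (2,3)='T' (+4 fires, +1 burnt)
Step 2: cell (2,3)='F' (+6 fires, +4 burnt)
  -> target ignites at step 2
Step 3: cell (2,3)='.' (+7 fires, +6 burnt)
Step 4: cell (2,3)='.' (+5 fires, +7 burnt)
Step 5: cell (2,3)='.' (+2 fires, +5 burnt)
Step 6: cell (2,3)='.' (+1 fires, +2 burnt)
Step 7: cell (2,3)='.' (+0 fires, +1 burnt)
  fire out at step 7

2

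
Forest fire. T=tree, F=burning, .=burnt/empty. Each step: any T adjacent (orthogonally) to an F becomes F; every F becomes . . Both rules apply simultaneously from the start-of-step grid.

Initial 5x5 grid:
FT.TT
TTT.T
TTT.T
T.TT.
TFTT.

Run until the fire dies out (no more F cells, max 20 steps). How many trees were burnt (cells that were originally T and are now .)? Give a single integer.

Answer: 13

Derivation:
Step 1: +4 fires, +2 burnt (F count now 4)
Step 2: +5 fires, +4 burnt (F count now 5)
Step 3: +4 fires, +5 burnt (F count now 4)
Step 4: +0 fires, +4 burnt (F count now 0)
Fire out after step 4
Initially T: 17, now '.': 21
Total burnt (originally-T cells now '.'): 13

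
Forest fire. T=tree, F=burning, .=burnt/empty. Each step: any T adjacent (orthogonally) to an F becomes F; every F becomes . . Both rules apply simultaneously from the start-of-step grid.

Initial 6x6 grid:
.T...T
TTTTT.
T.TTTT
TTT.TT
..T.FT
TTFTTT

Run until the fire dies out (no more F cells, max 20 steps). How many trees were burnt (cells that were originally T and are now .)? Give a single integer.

Answer: 23

Derivation:
Step 1: +6 fires, +2 burnt (F count now 6)
Step 2: +5 fires, +6 burnt (F count now 5)
Step 3: +5 fires, +5 burnt (F count now 5)
Step 4: +3 fires, +5 burnt (F count now 3)
Step 5: +2 fires, +3 burnt (F count now 2)
Step 6: +2 fires, +2 burnt (F count now 2)
Step 7: +0 fires, +2 burnt (F count now 0)
Fire out after step 7
Initially T: 24, now '.': 35
Total burnt (originally-T cells now '.'): 23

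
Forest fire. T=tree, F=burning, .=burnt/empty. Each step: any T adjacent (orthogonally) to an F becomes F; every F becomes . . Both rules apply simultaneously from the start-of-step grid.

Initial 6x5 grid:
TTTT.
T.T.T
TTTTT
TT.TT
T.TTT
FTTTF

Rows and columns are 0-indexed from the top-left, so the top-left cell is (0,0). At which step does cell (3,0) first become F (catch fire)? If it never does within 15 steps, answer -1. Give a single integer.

Step 1: cell (3,0)='T' (+4 fires, +2 burnt)
Step 2: cell (3,0)='F' (+4 fires, +4 burnt)
  -> target ignites at step 2
Step 3: cell (3,0)='.' (+5 fires, +4 burnt)
Step 4: cell (3,0)='.' (+4 fires, +5 burnt)
Step 5: cell (3,0)='.' (+2 fires, +4 burnt)
Step 6: cell (3,0)='.' (+2 fires, +2 burnt)
Step 7: cell (3,0)='.' (+1 fires, +2 burnt)
Step 8: cell (3,0)='.' (+1 fires, +1 burnt)
Step 9: cell (3,0)='.' (+0 fires, +1 burnt)
  fire out at step 9

2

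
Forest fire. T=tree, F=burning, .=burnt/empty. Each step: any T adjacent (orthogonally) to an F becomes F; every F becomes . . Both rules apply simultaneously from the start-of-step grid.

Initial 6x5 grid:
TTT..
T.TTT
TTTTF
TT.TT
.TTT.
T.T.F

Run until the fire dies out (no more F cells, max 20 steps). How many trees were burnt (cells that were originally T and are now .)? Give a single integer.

Step 1: +3 fires, +2 burnt (F count now 3)
Step 2: +3 fires, +3 burnt (F count now 3)
Step 3: +3 fires, +3 burnt (F count now 3)
Step 4: +4 fires, +3 burnt (F count now 4)
Step 5: +5 fires, +4 burnt (F count now 5)
Step 6: +1 fires, +5 burnt (F count now 1)
Step 7: +0 fires, +1 burnt (F count now 0)
Fire out after step 7
Initially T: 20, now '.': 29
Total burnt (originally-T cells now '.'): 19

Answer: 19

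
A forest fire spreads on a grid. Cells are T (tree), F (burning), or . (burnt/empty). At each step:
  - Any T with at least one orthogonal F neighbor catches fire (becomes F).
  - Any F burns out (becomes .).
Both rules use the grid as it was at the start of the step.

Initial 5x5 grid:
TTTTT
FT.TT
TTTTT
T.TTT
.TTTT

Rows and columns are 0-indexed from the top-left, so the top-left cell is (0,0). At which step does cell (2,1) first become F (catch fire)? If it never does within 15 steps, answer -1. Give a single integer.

Step 1: cell (2,1)='T' (+3 fires, +1 burnt)
Step 2: cell (2,1)='F' (+3 fires, +3 burnt)
  -> target ignites at step 2
Step 3: cell (2,1)='.' (+2 fires, +3 burnt)
Step 4: cell (2,1)='.' (+3 fires, +2 burnt)
Step 5: cell (2,1)='.' (+5 fires, +3 burnt)
Step 6: cell (2,1)='.' (+4 fires, +5 burnt)
Step 7: cell (2,1)='.' (+1 fires, +4 burnt)
Step 8: cell (2,1)='.' (+0 fires, +1 burnt)
  fire out at step 8

2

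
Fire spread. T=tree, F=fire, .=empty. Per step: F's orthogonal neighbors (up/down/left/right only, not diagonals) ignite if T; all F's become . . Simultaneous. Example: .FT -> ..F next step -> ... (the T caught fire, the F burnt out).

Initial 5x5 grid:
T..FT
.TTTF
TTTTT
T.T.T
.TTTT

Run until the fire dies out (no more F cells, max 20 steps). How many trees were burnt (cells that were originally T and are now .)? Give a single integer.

Step 1: +3 fires, +2 burnt (F count now 3)
Step 2: +3 fires, +3 burnt (F count now 3)
Step 3: +3 fires, +3 burnt (F count now 3)
Step 4: +3 fires, +3 burnt (F count now 3)
Step 5: +2 fires, +3 burnt (F count now 2)
Step 6: +2 fires, +2 burnt (F count now 2)
Step 7: +0 fires, +2 burnt (F count now 0)
Fire out after step 7
Initially T: 17, now '.': 24
Total burnt (originally-T cells now '.'): 16

Answer: 16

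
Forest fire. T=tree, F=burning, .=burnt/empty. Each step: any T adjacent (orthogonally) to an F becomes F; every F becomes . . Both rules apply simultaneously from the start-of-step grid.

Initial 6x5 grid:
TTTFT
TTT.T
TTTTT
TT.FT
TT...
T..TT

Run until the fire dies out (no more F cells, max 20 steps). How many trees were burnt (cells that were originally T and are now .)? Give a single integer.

Answer: 19

Derivation:
Step 1: +4 fires, +2 burnt (F count now 4)
Step 2: +5 fires, +4 burnt (F count now 5)
Step 3: +3 fires, +5 burnt (F count now 3)
Step 4: +3 fires, +3 burnt (F count now 3)
Step 5: +2 fires, +3 burnt (F count now 2)
Step 6: +1 fires, +2 burnt (F count now 1)
Step 7: +1 fires, +1 burnt (F count now 1)
Step 8: +0 fires, +1 burnt (F count now 0)
Fire out after step 8
Initially T: 21, now '.': 28
Total burnt (originally-T cells now '.'): 19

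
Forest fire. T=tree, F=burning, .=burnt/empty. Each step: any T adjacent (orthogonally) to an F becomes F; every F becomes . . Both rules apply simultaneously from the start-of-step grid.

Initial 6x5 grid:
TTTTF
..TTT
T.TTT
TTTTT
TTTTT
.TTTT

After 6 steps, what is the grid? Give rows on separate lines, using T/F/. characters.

Step 1: 2 trees catch fire, 1 burn out
  TTTF.
  ..TTF
  T.TTT
  TTTTT
  TTTTT
  .TTTT
Step 2: 3 trees catch fire, 2 burn out
  TTF..
  ..TF.
  T.TTF
  TTTTT
  TTTTT
  .TTTT
Step 3: 4 trees catch fire, 3 burn out
  TF...
  ..F..
  T.TF.
  TTTTF
  TTTTT
  .TTTT
Step 4: 4 trees catch fire, 4 burn out
  F....
  .....
  T.F..
  TTTF.
  TTTTF
  .TTTT
Step 5: 3 trees catch fire, 4 burn out
  .....
  .....
  T....
  TTF..
  TTTF.
  .TTTF
Step 6: 3 trees catch fire, 3 burn out
  .....
  .....
  T....
  TF...
  TTF..
  .TTF.

.....
.....
T....
TF...
TTF..
.TTF.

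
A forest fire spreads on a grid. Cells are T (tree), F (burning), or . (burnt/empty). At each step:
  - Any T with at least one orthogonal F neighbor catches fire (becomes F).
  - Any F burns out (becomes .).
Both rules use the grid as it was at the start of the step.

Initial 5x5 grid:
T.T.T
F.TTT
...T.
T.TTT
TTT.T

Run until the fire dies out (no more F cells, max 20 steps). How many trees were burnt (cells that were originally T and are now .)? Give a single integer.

Answer: 1

Derivation:
Step 1: +1 fires, +1 burnt (F count now 1)
Step 2: +0 fires, +1 burnt (F count now 0)
Fire out after step 2
Initially T: 15, now '.': 11
Total burnt (originally-T cells now '.'): 1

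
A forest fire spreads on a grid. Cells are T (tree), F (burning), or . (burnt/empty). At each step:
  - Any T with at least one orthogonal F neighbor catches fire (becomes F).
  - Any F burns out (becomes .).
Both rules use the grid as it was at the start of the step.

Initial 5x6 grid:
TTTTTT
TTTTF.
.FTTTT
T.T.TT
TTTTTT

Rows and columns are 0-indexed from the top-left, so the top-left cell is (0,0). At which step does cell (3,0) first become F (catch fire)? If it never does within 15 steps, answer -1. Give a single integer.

Step 1: cell (3,0)='T' (+5 fires, +2 burnt)
Step 2: cell (3,0)='T' (+9 fires, +5 burnt)
Step 3: cell (3,0)='T' (+5 fires, +9 burnt)
Step 4: cell (3,0)='T' (+3 fires, +5 burnt)
Step 5: cell (3,0)='T' (+1 fires, +3 burnt)
Step 6: cell (3,0)='F' (+1 fires, +1 burnt)
  -> target ignites at step 6
Step 7: cell (3,0)='.' (+0 fires, +1 burnt)
  fire out at step 7

6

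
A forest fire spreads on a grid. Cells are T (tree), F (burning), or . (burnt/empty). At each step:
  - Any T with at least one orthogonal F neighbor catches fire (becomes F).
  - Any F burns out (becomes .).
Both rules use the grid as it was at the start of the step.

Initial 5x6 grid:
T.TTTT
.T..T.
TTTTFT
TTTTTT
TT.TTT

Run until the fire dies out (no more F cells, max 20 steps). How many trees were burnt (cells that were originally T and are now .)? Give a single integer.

Step 1: +4 fires, +1 burnt (F count now 4)
Step 2: +5 fires, +4 burnt (F count now 5)
Step 3: +6 fires, +5 burnt (F count now 6)
Step 4: +4 fires, +6 burnt (F count now 4)
Step 5: +2 fires, +4 burnt (F count now 2)
Step 6: +1 fires, +2 burnt (F count now 1)
Step 7: +0 fires, +1 burnt (F count now 0)
Fire out after step 7
Initially T: 23, now '.': 29
Total burnt (originally-T cells now '.'): 22

Answer: 22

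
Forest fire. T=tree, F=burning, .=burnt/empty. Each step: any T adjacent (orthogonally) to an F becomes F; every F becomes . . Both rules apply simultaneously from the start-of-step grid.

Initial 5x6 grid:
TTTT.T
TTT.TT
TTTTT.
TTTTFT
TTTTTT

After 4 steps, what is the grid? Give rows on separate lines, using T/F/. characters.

Step 1: 4 trees catch fire, 1 burn out
  TTTT.T
  TTT.TT
  TTTTF.
  TTTF.F
  TTTTFT
Step 2: 5 trees catch fire, 4 burn out
  TTTT.T
  TTT.FT
  TTTF..
  TTF...
  TTTF.F
Step 3: 4 trees catch fire, 5 burn out
  TTTT.T
  TTT..F
  TTF...
  TF....
  TTF...
Step 4: 5 trees catch fire, 4 burn out
  TTTT.F
  TTF...
  TF....
  F.....
  TF....

TTTT.F
TTF...
TF....
F.....
TF....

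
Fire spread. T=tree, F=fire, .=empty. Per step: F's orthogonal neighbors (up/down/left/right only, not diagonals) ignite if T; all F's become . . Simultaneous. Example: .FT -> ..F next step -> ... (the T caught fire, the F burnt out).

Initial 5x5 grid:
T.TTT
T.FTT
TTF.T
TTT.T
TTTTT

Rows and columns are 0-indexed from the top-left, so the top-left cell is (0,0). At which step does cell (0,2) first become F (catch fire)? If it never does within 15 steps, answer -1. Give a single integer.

Step 1: cell (0,2)='F' (+4 fires, +2 burnt)
  -> target ignites at step 1
Step 2: cell (0,2)='.' (+5 fires, +4 burnt)
Step 3: cell (0,2)='.' (+6 fires, +5 burnt)
Step 4: cell (0,2)='.' (+4 fires, +6 burnt)
Step 5: cell (0,2)='.' (+0 fires, +4 burnt)
  fire out at step 5

1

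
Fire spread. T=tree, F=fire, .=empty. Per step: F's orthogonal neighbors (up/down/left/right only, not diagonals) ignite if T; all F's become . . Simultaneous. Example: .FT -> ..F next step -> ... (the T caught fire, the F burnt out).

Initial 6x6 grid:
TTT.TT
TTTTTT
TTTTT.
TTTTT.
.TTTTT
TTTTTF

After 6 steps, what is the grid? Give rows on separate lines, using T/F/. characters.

Step 1: 2 trees catch fire, 1 burn out
  TTT.TT
  TTTTTT
  TTTTT.
  TTTTT.
  .TTTTF
  TTTTF.
Step 2: 2 trees catch fire, 2 burn out
  TTT.TT
  TTTTTT
  TTTTT.
  TTTTT.
  .TTTF.
  TTTF..
Step 3: 3 trees catch fire, 2 burn out
  TTT.TT
  TTTTTT
  TTTTT.
  TTTTF.
  .TTF..
  TTF...
Step 4: 4 trees catch fire, 3 burn out
  TTT.TT
  TTTTTT
  TTTTF.
  TTTF..
  .TF...
  TF....
Step 5: 5 trees catch fire, 4 burn out
  TTT.TT
  TTTTFT
  TTTF..
  TTF...
  .F....
  F.....
Step 6: 5 trees catch fire, 5 burn out
  TTT.FT
  TTTF.F
  TTF...
  TF....
  ......
  ......

TTT.FT
TTTF.F
TTF...
TF....
......
......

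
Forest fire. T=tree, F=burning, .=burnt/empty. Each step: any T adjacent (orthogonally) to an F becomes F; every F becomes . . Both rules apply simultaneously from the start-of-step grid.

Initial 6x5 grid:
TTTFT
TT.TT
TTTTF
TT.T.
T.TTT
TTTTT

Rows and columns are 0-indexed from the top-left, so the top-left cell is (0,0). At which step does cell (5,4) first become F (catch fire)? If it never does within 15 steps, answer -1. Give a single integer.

Step 1: cell (5,4)='T' (+5 fires, +2 burnt)
Step 2: cell (5,4)='T' (+3 fires, +5 burnt)
Step 3: cell (5,4)='T' (+4 fires, +3 burnt)
Step 4: cell (5,4)='T' (+6 fires, +4 burnt)
Step 5: cell (5,4)='F' (+3 fires, +6 burnt)
  -> target ignites at step 5
Step 6: cell (5,4)='.' (+2 fires, +3 burnt)
Step 7: cell (5,4)='.' (+1 fires, +2 burnt)
Step 8: cell (5,4)='.' (+0 fires, +1 burnt)
  fire out at step 8

5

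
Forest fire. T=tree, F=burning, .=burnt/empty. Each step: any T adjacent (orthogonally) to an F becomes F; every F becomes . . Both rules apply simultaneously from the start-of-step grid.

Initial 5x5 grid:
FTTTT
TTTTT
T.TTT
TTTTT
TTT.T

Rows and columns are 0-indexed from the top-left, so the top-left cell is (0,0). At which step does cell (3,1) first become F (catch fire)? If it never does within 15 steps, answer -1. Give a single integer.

Step 1: cell (3,1)='T' (+2 fires, +1 burnt)
Step 2: cell (3,1)='T' (+3 fires, +2 burnt)
Step 3: cell (3,1)='T' (+3 fires, +3 burnt)
Step 4: cell (3,1)='F' (+5 fires, +3 burnt)
  -> target ignites at step 4
Step 5: cell (3,1)='.' (+4 fires, +5 burnt)
Step 6: cell (3,1)='.' (+3 fires, +4 burnt)
Step 7: cell (3,1)='.' (+1 fires, +3 burnt)
Step 8: cell (3,1)='.' (+1 fires, +1 burnt)
Step 9: cell (3,1)='.' (+0 fires, +1 burnt)
  fire out at step 9

4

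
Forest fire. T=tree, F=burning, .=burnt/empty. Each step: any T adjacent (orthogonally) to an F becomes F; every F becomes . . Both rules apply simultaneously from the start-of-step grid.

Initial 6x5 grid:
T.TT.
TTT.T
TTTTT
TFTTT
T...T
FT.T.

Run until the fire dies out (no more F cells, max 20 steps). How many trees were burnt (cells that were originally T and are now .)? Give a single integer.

Answer: 19

Derivation:
Step 1: +5 fires, +2 burnt (F count now 5)
Step 2: +4 fires, +5 burnt (F count now 4)
Step 3: +4 fires, +4 burnt (F count now 4)
Step 4: +4 fires, +4 burnt (F count now 4)
Step 5: +2 fires, +4 burnt (F count now 2)
Step 6: +0 fires, +2 burnt (F count now 0)
Fire out after step 6
Initially T: 20, now '.': 29
Total burnt (originally-T cells now '.'): 19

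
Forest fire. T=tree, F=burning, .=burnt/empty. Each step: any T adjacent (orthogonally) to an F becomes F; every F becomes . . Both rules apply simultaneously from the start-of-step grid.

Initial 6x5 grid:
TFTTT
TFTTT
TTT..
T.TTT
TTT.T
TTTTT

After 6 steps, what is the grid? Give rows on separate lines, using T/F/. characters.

Step 1: 5 trees catch fire, 2 burn out
  F.FTT
  F.FTT
  TFT..
  T.TTT
  TTT.T
  TTTTT
Step 2: 4 trees catch fire, 5 burn out
  ...FT
  ...FT
  F.F..
  T.TTT
  TTT.T
  TTTTT
Step 3: 4 trees catch fire, 4 burn out
  ....F
  ....F
  .....
  F.FTT
  TTT.T
  TTTTT
Step 4: 3 trees catch fire, 4 burn out
  .....
  .....
  .....
  ...FT
  FTF.T
  TTTTT
Step 5: 4 trees catch fire, 3 burn out
  .....
  .....
  .....
  ....F
  .F..T
  FTFTT
Step 6: 3 trees catch fire, 4 burn out
  .....
  .....
  .....
  .....
  ....F
  .F.FT

.....
.....
.....
.....
....F
.F.FT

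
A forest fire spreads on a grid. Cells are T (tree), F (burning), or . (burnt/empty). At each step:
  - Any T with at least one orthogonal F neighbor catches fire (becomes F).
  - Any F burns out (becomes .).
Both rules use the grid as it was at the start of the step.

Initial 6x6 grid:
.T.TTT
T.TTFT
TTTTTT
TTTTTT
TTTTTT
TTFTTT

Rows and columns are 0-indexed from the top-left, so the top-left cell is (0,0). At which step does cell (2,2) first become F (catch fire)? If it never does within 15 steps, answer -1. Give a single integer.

Step 1: cell (2,2)='T' (+7 fires, +2 burnt)
Step 2: cell (2,2)='T' (+11 fires, +7 burnt)
Step 3: cell (2,2)='F' (+7 fires, +11 burnt)
  -> target ignites at step 3
Step 4: cell (2,2)='.' (+3 fires, +7 burnt)
Step 5: cell (2,2)='.' (+1 fires, +3 burnt)
Step 6: cell (2,2)='.' (+1 fires, +1 burnt)
Step 7: cell (2,2)='.' (+0 fires, +1 burnt)
  fire out at step 7

3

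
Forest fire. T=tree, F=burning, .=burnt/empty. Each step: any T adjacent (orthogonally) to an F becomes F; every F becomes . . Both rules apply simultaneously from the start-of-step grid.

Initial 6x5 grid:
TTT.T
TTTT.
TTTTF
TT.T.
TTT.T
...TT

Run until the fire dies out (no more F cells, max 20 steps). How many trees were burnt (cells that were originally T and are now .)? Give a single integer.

Step 1: +1 fires, +1 burnt (F count now 1)
Step 2: +3 fires, +1 burnt (F count now 3)
Step 3: +2 fires, +3 burnt (F count now 2)
Step 4: +4 fires, +2 burnt (F count now 4)
Step 5: +4 fires, +4 burnt (F count now 4)
Step 6: +3 fires, +4 burnt (F count now 3)
Step 7: +0 fires, +3 burnt (F count now 0)
Fire out after step 7
Initially T: 21, now '.': 26
Total burnt (originally-T cells now '.'): 17

Answer: 17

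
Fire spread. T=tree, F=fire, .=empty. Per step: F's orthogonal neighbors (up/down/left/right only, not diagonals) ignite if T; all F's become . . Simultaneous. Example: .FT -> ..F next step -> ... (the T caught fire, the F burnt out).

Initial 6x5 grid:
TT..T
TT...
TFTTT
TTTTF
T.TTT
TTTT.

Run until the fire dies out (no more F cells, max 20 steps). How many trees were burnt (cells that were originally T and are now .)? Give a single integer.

Answer: 20

Derivation:
Step 1: +7 fires, +2 burnt (F count now 7)
Step 2: +6 fires, +7 burnt (F count now 6)
Step 3: +4 fires, +6 burnt (F count now 4)
Step 4: +2 fires, +4 burnt (F count now 2)
Step 5: +1 fires, +2 burnt (F count now 1)
Step 6: +0 fires, +1 burnt (F count now 0)
Fire out after step 6
Initially T: 21, now '.': 29
Total burnt (originally-T cells now '.'): 20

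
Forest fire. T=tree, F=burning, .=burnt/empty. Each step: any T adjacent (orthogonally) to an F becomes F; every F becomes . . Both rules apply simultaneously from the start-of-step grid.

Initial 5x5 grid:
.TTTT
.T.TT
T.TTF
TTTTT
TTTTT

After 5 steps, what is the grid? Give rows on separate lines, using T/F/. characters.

Step 1: 3 trees catch fire, 1 burn out
  .TTTT
  .T.TF
  T.TF.
  TTTTF
  TTTTT
Step 2: 5 trees catch fire, 3 burn out
  .TTTF
  .T.F.
  T.F..
  TTTF.
  TTTTF
Step 3: 3 trees catch fire, 5 burn out
  .TTF.
  .T...
  T....
  TTF..
  TTTF.
Step 4: 3 trees catch fire, 3 burn out
  .TF..
  .T...
  T....
  TF...
  TTF..
Step 5: 3 trees catch fire, 3 burn out
  .F...
  .T...
  T....
  F....
  TF...

.F...
.T...
T....
F....
TF...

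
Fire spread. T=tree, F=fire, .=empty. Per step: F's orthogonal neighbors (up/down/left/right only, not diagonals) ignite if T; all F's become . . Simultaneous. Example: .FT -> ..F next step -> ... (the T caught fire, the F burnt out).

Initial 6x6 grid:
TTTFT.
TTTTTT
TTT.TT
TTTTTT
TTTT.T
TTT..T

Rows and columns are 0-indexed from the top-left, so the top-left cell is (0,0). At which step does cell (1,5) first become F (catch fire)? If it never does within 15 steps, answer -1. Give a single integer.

Step 1: cell (1,5)='T' (+3 fires, +1 burnt)
Step 2: cell (1,5)='T' (+3 fires, +3 burnt)
Step 3: cell (1,5)='F' (+5 fires, +3 burnt)
  -> target ignites at step 3
Step 4: cell (1,5)='.' (+5 fires, +5 burnt)
Step 5: cell (1,5)='.' (+5 fires, +5 burnt)
Step 6: cell (1,5)='.' (+5 fires, +5 burnt)
Step 7: cell (1,5)='.' (+3 fires, +5 burnt)
Step 8: cell (1,5)='.' (+1 fires, +3 burnt)
Step 9: cell (1,5)='.' (+0 fires, +1 burnt)
  fire out at step 9

3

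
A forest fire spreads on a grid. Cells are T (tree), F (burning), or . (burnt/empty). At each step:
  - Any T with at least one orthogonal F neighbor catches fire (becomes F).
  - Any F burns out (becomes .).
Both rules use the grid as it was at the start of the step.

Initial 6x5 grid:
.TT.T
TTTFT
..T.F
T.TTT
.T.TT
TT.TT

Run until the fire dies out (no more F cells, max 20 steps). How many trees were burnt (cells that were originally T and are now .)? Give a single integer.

Step 1: +3 fires, +2 burnt (F count now 3)
Step 2: +6 fires, +3 burnt (F count now 6)
Step 3: +5 fires, +6 burnt (F count now 5)
Step 4: +1 fires, +5 burnt (F count now 1)
Step 5: +0 fires, +1 burnt (F count now 0)
Fire out after step 5
Initially T: 19, now '.': 26
Total burnt (originally-T cells now '.'): 15

Answer: 15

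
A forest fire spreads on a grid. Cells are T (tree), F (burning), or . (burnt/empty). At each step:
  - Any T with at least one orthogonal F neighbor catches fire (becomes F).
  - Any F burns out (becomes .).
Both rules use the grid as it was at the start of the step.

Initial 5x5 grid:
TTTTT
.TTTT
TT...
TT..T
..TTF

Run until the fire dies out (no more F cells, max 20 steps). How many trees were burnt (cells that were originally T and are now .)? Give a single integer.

Answer: 3

Derivation:
Step 1: +2 fires, +1 burnt (F count now 2)
Step 2: +1 fires, +2 burnt (F count now 1)
Step 3: +0 fires, +1 burnt (F count now 0)
Fire out after step 3
Initially T: 16, now '.': 12
Total burnt (originally-T cells now '.'): 3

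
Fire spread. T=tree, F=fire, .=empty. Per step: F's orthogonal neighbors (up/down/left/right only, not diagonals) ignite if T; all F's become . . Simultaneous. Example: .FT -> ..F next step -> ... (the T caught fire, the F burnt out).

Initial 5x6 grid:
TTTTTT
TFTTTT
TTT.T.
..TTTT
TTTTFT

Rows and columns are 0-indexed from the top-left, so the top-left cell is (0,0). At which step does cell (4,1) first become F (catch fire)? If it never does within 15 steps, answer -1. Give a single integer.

Step 1: cell (4,1)='T' (+7 fires, +2 burnt)
Step 2: cell (4,1)='T' (+9 fires, +7 burnt)
Step 3: cell (4,1)='F' (+4 fires, +9 burnt)
  -> target ignites at step 3
Step 4: cell (4,1)='.' (+3 fires, +4 burnt)
Step 5: cell (4,1)='.' (+1 fires, +3 burnt)
Step 6: cell (4,1)='.' (+0 fires, +1 burnt)
  fire out at step 6

3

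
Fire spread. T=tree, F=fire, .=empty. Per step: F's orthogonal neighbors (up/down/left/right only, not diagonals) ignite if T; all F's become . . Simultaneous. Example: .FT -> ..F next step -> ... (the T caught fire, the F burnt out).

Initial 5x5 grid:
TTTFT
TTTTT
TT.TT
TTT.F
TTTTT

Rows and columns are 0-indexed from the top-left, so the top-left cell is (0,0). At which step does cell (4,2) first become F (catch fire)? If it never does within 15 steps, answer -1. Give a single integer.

Step 1: cell (4,2)='T' (+5 fires, +2 burnt)
Step 2: cell (4,2)='T' (+5 fires, +5 burnt)
Step 3: cell (4,2)='F' (+3 fires, +5 burnt)
  -> target ignites at step 3
Step 4: cell (4,2)='.' (+4 fires, +3 burnt)
Step 5: cell (4,2)='.' (+3 fires, +4 burnt)
Step 6: cell (4,2)='.' (+1 fires, +3 burnt)
Step 7: cell (4,2)='.' (+0 fires, +1 burnt)
  fire out at step 7

3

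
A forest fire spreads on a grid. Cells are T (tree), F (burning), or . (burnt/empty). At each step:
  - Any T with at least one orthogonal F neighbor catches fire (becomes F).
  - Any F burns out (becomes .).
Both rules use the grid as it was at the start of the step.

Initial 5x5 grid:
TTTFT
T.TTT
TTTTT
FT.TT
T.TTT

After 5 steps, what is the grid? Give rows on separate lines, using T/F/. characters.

Step 1: 6 trees catch fire, 2 burn out
  TTF.F
  T.TFT
  FTTTT
  .F.TT
  F.TTT
Step 2: 6 trees catch fire, 6 burn out
  TF...
  F.F.F
  .FTFT
  ...TT
  ..TTT
Step 3: 4 trees catch fire, 6 burn out
  F....
  .....
  ..F.F
  ...FT
  ..TTT
Step 4: 2 trees catch fire, 4 burn out
  .....
  .....
  .....
  ....F
  ..TFT
Step 5: 2 trees catch fire, 2 burn out
  .....
  .....
  .....
  .....
  ..F.F

.....
.....
.....
.....
..F.F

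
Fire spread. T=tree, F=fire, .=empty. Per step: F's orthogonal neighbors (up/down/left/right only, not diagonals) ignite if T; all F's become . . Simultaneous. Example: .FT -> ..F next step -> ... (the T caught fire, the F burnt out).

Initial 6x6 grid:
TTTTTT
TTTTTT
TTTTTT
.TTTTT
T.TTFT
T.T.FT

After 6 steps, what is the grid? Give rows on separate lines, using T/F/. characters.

Step 1: 4 trees catch fire, 2 burn out
  TTTTTT
  TTTTTT
  TTTTTT
  .TTTFT
  T.TF.F
  T.T..F
Step 2: 4 trees catch fire, 4 burn out
  TTTTTT
  TTTTTT
  TTTTFT
  .TTF.F
  T.F...
  T.T...
Step 3: 5 trees catch fire, 4 burn out
  TTTTTT
  TTTTFT
  TTTF.F
  .TF...
  T.....
  T.F...
Step 4: 5 trees catch fire, 5 burn out
  TTTTFT
  TTTF.F
  TTF...
  .F....
  T.....
  T.....
Step 5: 4 trees catch fire, 5 burn out
  TTTF.F
  TTF...
  TF....
  ......
  T.....
  T.....
Step 6: 3 trees catch fire, 4 burn out
  TTF...
  TF....
  F.....
  ......
  T.....
  T.....

TTF...
TF....
F.....
......
T.....
T.....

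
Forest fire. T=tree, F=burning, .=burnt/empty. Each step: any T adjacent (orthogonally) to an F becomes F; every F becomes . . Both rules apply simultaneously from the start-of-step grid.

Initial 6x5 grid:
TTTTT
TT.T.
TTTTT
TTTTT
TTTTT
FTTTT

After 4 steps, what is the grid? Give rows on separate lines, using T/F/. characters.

Step 1: 2 trees catch fire, 1 burn out
  TTTTT
  TT.T.
  TTTTT
  TTTTT
  FTTTT
  .FTTT
Step 2: 3 trees catch fire, 2 burn out
  TTTTT
  TT.T.
  TTTTT
  FTTTT
  .FTTT
  ..FTT
Step 3: 4 trees catch fire, 3 burn out
  TTTTT
  TT.T.
  FTTTT
  .FTTT
  ..FTT
  ...FT
Step 4: 5 trees catch fire, 4 burn out
  TTTTT
  FT.T.
  .FTTT
  ..FTT
  ...FT
  ....F

TTTTT
FT.T.
.FTTT
..FTT
...FT
....F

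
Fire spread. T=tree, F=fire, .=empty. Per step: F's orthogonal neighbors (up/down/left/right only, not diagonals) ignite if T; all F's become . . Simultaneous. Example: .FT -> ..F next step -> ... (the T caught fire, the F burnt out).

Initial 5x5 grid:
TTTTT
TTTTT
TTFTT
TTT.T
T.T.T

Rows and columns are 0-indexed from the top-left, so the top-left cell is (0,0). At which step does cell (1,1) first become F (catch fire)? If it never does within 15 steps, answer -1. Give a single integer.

Step 1: cell (1,1)='T' (+4 fires, +1 burnt)
Step 2: cell (1,1)='F' (+7 fires, +4 burnt)
  -> target ignites at step 2
Step 3: cell (1,1)='.' (+6 fires, +7 burnt)
Step 4: cell (1,1)='.' (+4 fires, +6 burnt)
Step 5: cell (1,1)='.' (+0 fires, +4 burnt)
  fire out at step 5

2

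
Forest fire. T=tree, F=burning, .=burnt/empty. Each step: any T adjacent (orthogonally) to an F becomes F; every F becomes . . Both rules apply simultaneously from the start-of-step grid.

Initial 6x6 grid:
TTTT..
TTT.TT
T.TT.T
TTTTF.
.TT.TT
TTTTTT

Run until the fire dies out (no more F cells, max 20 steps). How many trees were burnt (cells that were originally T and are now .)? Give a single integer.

Answer: 24

Derivation:
Step 1: +2 fires, +1 burnt (F count now 2)
Step 2: +4 fires, +2 burnt (F count now 4)
Step 3: +5 fires, +4 burnt (F count now 5)
Step 4: +4 fires, +5 burnt (F count now 4)
Step 5: +4 fires, +4 burnt (F count now 4)
Step 6: +4 fires, +4 burnt (F count now 4)
Step 7: +1 fires, +4 burnt (F count now 1)
Step 8: +0 fires, +1 burnt (F count now 0)
Fire out after step 8
Initially T: 27, now '.': 33
Total burnt (originally-T cells now '.'): 24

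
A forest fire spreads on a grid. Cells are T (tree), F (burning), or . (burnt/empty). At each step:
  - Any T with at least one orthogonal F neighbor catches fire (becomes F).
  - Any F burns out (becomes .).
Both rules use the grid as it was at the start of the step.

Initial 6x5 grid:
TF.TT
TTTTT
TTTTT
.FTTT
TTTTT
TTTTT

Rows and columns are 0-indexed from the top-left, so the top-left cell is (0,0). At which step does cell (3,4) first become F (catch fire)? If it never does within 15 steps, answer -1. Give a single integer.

Step 1: cell (3,4)='T' (+5 fires, +2 burnt)
Step 2: cell (3,4)='T' (+8 fires, +5 burnt)
Step 3: cell (3,4)='F' (+6 fires, +8 burnt)
  -> target ignites at step 3
Step 4: cell (3,4)='.' (+5 fires, +6 burnt)
Step 5: cell (3,4)='.' (+2 fires, +5 burnt)
Step 6: cell (3,4)='.' (+0 fires, +2 burnt)
  fire out at step 6

3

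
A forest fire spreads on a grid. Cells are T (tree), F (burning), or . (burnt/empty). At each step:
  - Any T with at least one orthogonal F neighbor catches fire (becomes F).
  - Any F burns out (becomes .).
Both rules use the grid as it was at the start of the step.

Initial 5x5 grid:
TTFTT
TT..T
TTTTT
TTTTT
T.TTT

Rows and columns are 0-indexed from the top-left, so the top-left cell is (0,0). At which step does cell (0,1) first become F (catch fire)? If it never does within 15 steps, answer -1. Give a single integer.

Step 1: cell (0,1)='F' (+2 fires, +1 burnt)
  -> target ignites at step 1
Step 2: cell (0,1)='.' (+3 fires, +2 burnt)
Step 3: cell (0,1)='.' (+3 fires, +3 burnt)
Step 4: cell (0,1)='.' (+4 fires, +3 burnt)
Step 5: cell (0,1)='.' (+4 fires, +4 burnt)
Step 6: cell (0,1)='.' (+4 fires, +4 burnt)
Step 7: cell (0,1)='.' (+1 fires, +4 burnt)
Step 8: cell (0,1)='.' (+0 fires, +1 burnt)
  fire out at step 8

1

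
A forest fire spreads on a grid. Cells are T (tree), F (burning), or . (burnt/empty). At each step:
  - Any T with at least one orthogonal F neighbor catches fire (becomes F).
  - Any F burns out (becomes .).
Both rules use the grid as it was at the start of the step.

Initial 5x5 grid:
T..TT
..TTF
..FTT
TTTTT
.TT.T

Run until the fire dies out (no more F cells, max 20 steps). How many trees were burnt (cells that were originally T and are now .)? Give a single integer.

Answer: 14

Derivation:
Step 1: +6 fires, +2 burnt (F count now 6)
Step 2: +5 fires, +6 burnt (F count now 5)
Step 3: +3 fires, +5 burnt (F count now 3)
Step 4: +0 fires, +3 burnt (F count now 0)
Fire out after step 4
Initially T: 15, now '.': 24
Total burnt (originally-T cells now '.'): 14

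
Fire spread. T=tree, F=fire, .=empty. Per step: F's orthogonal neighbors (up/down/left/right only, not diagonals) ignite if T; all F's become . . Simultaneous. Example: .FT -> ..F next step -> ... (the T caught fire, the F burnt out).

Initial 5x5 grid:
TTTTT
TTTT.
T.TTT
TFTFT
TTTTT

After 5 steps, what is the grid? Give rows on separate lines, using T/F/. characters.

Step 1: 6 trees catch fire, 2 burn out
  TTTTT
  TTTT.
  T.TFT
  F.F.F
  TFTFT
Step 2: 7 trees catch fire, 6 burn out
  TTTTT
  TTTF.
  F.F.F
  .....
  F.F.F
Step 3: 3 trees catch fire, 7 burn out
  TTTFT
  FTF..
  .....
  .....
  .....
Step 4: 4 trees catch fire, 3 burn out
  FTF.F
  .F...
  .....
  .....
  .....
Step 5: 1 trees catch fire, 4 burn out
  .F...
  .....
  .....
  .....
  .....

.F...
.....
.....
.....
.....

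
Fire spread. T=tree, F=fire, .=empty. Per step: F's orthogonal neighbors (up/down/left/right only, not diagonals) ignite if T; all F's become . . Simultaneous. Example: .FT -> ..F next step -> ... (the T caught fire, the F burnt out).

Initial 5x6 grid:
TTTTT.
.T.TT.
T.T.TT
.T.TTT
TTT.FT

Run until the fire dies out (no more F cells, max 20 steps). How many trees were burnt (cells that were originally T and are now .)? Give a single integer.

Step 1: +2 fires, +1 burnt (F count now 2)
Step 2: +3 fires, +2 burnt (F count now 3)
Step 3: +2 fires, +3 burnt (F count now 2)
Step 4: +2 fires, +2 burnt (F count now 2)
Step 5: +1 fires, +2 burnt (F count now 1)
Step 6: +1 fires, +1 burnt (F count now 1)
Step 7: +1 fires, +1 burnt (F count now 1)
Step 8: +2 fires, +1 burnt (F count now 2)
Step 9: +0 fires, +2 burnt (F count now 0)
Fire out after step 9
Initially T: 20, now '.': 24
Total burnt (originally-T cells now '.'): 14

Answer: 14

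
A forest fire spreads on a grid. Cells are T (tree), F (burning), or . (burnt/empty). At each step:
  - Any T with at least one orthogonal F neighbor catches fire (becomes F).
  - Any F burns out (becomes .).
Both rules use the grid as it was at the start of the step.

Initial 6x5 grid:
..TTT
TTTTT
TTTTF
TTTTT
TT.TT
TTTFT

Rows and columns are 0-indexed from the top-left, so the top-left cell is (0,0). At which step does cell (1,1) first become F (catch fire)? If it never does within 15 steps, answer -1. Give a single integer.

Step 1: cell (1,1)='T' (+6 fires, +2 burnt)
Step 2: cell (1,1)='T' (+6 fires, +6 burnt)
Step 3: cell (1,1)='T' (+6 fires, +6 burnt)
Step 4: cell (1,1)='F' (+5 fires, +6 burnt)
  -> target ignites at step 4
Step 5: cell (1,1)='.' (+2 fires, +5 burnt)
Step 6: cell (1,1)='.' (+0 fires, +2 burnt)
  fire out at step 6

4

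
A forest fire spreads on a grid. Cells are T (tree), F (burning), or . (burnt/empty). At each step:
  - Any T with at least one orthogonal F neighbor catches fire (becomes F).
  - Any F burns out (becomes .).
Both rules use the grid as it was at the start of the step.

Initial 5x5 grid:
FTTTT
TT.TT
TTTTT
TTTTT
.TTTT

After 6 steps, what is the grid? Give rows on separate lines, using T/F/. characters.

Step 1: 2 trees catch fire, 1 burn out
  .FTTT
  FT.TT
  TTTTT
  TTTTT
  .TTTT
Step 2: 3 trees catch fire, 2 burn out
  ..FTT
  .F.TT
  FTTTT
  TTTTT
  .TTTT
Step 3: 3 trees catch fire, 3 burn out
  ...FT
  ...TT
  .FTTT
  FTTTT
  .TTTT
Step 4: 4 trees catch fire, 3 burn out
  ....F
  ...FT
  ..FTT
  .FTTT
  .TTTT
Step 5: 4 trees catch fire, 4 burn out
  .....
  ....F
  ...FT
  ..FTT
  .FTTT
Step 6: 3 trees catch fire, 4 burn out
  .....
  .....
  ....F
  ...FT
  ..FTT

.....
.....
....F
...FT
..FTT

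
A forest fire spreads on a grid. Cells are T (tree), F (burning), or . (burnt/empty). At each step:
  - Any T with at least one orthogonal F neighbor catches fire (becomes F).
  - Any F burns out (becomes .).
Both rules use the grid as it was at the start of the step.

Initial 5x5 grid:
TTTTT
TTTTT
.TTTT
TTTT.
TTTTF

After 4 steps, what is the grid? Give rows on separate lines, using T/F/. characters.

Step 1: 1 trees catch fire, 1 burn out
  TTTTT
  TTTTT
  .TTTT
  TTTT.
  TTTF.
Step 2: 2 trees catch fire, 1 burn out
  TTTTT
  TTTTT
  .TTTT
  TTTF.
  TTF..
Step 3: 3 trees catch fire, 2 burn out
  TTTTT
  TTTTT
  .TTFT
  TTF..
  TF...
Step 4: 5 trees catch fire, 3 burn out
  TTTTT
  TTTFT
  .TF.F
  TF...
  F....

TTTTT
TTTFT
.TF.F
TF...
F....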